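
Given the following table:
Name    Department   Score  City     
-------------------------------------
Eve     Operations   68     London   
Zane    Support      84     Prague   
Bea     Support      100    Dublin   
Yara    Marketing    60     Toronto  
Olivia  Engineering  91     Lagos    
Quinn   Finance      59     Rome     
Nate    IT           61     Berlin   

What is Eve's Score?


Row 1: Eve
Score = 68

ANSWER: 68


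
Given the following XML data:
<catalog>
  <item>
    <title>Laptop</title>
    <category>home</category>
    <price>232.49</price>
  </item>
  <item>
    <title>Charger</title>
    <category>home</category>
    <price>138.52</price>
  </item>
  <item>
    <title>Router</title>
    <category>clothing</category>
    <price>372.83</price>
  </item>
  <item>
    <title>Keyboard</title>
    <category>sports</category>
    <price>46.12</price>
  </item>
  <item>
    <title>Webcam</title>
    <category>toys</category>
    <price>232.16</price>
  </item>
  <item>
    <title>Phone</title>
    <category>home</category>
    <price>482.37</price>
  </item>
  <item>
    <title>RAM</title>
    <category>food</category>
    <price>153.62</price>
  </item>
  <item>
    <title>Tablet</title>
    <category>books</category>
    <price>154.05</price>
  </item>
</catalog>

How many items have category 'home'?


Scanning <item> elements for <category>home</category>:
  Item 1: Laptop -> MATCH
  Item 2: Charger -> MATCH
  Item 6: Phone -> MATCH
Count: 3

ANSWER: 3


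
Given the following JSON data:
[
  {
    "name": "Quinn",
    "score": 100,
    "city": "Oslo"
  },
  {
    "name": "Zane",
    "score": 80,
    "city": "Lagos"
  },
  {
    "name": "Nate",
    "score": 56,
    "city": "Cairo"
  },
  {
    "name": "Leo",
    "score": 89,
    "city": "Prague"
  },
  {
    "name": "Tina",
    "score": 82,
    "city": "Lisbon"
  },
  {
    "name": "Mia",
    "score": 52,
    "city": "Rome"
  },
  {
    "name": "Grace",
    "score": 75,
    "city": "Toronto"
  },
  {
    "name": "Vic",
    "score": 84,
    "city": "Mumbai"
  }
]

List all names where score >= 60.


Filtering records where score >= 60:
  Quinn (score=100) -> YES
  Zane (score=80) -> YES
  Nate (score=56) -> no
  Leo (score=89) -> YES
  Tina (score=82) -> YES
  Mia (score=52) -> no
  Grace (score=75) -> YES
  Vic (score=84) -> YES


ANSWER: Quinn, Zane, Leo, Tina, Grace, Vic


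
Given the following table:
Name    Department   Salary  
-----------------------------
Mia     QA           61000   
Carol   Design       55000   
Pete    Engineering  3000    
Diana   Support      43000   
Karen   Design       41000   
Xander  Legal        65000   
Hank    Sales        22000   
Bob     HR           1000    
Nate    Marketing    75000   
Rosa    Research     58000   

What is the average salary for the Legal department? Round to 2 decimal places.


Legal department members:
  Xander: 65000
Sum = 65000
Count = 1
Average = 65000 / 1 = 65000.00

ANSWER: 65000.00


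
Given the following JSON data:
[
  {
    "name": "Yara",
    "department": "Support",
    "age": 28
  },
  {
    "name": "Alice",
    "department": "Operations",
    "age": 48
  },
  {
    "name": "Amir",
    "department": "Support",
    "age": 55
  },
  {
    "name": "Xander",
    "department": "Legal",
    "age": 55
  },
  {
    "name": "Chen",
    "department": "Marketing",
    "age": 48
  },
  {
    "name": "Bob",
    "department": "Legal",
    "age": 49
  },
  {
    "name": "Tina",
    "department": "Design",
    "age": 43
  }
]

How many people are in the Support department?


Scanning records for department = Support
  Record 0: Yara
  Record 2: Amir
Count: 2

ANSWER: 2


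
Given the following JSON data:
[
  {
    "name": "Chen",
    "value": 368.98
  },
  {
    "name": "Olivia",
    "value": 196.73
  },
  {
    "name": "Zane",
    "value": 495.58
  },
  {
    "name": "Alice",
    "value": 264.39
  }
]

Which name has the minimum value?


Comparing values:
  Chen: 368.98
  Olivia: 196.73
  Zane: 495.58
  Alice: 264.39
Minimum: Olivia (196.73)

ANSWER: Olivia


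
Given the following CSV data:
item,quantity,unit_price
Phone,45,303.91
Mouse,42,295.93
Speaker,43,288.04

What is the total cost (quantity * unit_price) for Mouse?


Row: Mouse
quantity = 42
unit_price = 295.93
total = 42 * 295.93 = 12429.06

ANSWER: 12429.06


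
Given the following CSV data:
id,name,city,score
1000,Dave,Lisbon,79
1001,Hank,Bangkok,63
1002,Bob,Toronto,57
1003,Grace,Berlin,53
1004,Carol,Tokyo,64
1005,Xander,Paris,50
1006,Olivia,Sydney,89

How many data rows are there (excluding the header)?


Counting rows (excluding header):
Header: id,name,city,score
Data rows: 7

ANSWER: 7


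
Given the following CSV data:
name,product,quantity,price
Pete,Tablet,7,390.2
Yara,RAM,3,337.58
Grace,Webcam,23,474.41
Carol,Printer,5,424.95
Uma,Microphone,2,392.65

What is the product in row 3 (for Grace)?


Row 3: Grace
Column 'product' = Webcam

ANSWER: Webcam


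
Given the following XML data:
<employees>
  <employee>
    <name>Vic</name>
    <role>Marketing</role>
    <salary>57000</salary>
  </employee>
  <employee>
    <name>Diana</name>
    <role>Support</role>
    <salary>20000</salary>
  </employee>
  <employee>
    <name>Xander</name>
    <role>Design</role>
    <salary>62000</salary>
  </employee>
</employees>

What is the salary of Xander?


Searching for <employee> with <name>Xander</name>
Found at position 3
<salary>62000</salary>

ANSWER: 62000


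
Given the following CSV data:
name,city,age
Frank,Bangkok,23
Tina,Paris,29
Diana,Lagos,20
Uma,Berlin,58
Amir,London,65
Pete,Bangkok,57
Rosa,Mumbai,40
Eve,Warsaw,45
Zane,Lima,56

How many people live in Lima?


Scanning city column for 'Lima':
  Row 9: Zane -> MATCH
Total matches: 1

ANSWER: 1


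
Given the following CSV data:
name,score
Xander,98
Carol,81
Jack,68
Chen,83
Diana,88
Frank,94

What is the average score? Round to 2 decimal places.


Scores: 98, 81, 68, 83, 88, 94
Sum = 512
Count = 6
Average = 512 / 6 = 85.33

ANSWER: 85.33


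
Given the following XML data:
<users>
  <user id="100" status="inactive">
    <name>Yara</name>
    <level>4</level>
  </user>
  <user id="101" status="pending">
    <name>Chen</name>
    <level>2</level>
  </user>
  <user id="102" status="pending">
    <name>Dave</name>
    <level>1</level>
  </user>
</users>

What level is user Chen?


Finding user: Chen
<level>2</level>

ANSWER: 2


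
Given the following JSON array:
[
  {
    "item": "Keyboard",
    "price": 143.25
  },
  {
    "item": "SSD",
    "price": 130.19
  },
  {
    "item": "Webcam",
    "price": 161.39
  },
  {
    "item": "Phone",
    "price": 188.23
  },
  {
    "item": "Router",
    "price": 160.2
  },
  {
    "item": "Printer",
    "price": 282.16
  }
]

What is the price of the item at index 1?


Array index 1 -> SSD
price = 130.19

ANSWER: 130.19


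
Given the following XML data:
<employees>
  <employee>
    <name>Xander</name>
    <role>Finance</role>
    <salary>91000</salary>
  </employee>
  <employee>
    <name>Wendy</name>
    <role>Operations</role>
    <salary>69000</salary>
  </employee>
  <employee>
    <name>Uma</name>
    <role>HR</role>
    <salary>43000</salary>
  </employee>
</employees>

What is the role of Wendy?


Searching for <employee> with <name>Wendy</name>
Found at position 2
<role>Operations</role>

ANSWER: Operations


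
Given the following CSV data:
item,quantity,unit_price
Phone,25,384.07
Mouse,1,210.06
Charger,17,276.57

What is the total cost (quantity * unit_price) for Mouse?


Row: Mouse
quantity = 1
unit_price = 210.06
total = 1 * 210.06 = 210.06

ANSWER: 210.06


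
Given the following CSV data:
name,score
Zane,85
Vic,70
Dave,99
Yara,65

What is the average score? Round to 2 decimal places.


Scores: 85, 70, 99, 65
Sum = 319
Count = 4
Average = 319 / 4 = 79.75

ANSWER: 79.75


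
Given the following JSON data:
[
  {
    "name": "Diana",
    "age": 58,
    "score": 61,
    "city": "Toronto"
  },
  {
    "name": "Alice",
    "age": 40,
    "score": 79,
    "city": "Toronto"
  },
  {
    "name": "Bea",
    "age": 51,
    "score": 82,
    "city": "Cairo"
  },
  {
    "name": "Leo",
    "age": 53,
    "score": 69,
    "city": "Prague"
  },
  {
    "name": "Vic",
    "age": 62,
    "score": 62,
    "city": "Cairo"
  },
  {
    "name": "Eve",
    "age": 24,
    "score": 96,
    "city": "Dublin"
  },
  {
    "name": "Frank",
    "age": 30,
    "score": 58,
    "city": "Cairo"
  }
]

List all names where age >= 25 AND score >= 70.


Checking both conditions:
  Diana (age=58, score=61) -> no
  Alice (age=40, score=79) -> YES
  Bea (age=51, score=82) -> YES
  Leo (age=53, score=69) -> no
  Vic (age=62, score=62) -> no
  Eve (age=24, score=96) -> no
  Frank (age=30, score=58) -> no


ANSWER: Alice, Bea


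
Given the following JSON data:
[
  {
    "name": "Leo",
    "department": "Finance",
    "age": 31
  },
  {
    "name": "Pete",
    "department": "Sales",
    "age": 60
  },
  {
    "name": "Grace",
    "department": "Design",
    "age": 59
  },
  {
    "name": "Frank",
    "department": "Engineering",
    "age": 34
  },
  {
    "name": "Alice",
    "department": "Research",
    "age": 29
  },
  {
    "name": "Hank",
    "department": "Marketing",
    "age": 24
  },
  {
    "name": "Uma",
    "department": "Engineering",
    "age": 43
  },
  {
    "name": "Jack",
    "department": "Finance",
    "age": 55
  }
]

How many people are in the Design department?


Scanning records for department = Design
  Record 2: Grace
Count: 1

ANSWER: 1


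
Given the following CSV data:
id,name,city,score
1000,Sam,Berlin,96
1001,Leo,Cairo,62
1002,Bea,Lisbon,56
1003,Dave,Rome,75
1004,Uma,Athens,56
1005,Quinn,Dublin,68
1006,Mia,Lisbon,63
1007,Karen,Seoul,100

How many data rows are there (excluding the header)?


Counting rows (excluding header):
Header: id,name,city,score
Data rows: 8

ANSWER: 8


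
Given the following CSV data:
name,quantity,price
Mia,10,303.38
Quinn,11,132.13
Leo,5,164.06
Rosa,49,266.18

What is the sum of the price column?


Values in 'price' column:
  Row 1: 303.38
  Row 2: 132.13
  Row 3: 164.06
  Row 4: 266.18
Sum = 303.38 + 132.13 + 164.06 + 266.18 = 865.75

ANSWER: 865.75


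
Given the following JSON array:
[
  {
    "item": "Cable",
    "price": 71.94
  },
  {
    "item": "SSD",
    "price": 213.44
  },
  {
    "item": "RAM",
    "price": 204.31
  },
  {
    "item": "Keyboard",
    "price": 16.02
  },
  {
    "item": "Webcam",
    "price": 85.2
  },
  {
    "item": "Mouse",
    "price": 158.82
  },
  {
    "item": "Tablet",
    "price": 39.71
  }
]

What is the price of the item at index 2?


Array index 2 -> RAM
price = 204.31

ANSWER: 204.31


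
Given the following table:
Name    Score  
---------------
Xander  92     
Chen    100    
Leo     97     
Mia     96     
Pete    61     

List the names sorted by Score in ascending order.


Sorting by Score (ascending):
  Pete: 61
  Xander: 92
  Mia: 96
  Leo: 97
  Chen: 100


ANSWER: Pete, Xander, Mia, Leo, Chen


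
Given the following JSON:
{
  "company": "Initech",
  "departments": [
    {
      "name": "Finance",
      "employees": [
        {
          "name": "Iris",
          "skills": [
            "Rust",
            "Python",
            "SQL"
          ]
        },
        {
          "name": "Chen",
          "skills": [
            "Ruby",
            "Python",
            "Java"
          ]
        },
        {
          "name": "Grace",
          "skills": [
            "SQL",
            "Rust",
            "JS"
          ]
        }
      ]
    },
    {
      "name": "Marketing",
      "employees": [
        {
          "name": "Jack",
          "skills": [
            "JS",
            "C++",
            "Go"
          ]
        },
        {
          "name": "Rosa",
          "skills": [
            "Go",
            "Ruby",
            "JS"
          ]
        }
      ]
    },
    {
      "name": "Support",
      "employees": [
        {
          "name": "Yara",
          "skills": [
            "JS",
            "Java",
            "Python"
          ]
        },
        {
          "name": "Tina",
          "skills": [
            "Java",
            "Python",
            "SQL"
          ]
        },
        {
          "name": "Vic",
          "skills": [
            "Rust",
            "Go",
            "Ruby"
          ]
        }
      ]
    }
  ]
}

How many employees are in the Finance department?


Path: departments[0].employees
Count: 3

ANSWER: 3


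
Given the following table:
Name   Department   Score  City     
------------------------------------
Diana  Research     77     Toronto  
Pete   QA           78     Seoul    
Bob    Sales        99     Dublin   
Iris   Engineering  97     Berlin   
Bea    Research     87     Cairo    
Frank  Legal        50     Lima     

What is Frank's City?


Row 6: Frank
City = Lima

ANSWER: Lima


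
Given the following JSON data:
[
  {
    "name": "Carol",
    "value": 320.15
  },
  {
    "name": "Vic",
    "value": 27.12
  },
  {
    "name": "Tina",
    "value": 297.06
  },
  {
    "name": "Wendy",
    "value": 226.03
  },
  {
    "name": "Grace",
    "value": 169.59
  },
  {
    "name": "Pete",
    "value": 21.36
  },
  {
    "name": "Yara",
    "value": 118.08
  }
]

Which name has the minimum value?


Comparing values:
  Carol: 320.15
  Vic: 27.12
  Tina: 297.06
  Wendy: 226.03
  Grace: 169.59
  Pete: 21.36
  Yara: 118.08
Minimum: Pete (21.36)

ANSWER: Pete


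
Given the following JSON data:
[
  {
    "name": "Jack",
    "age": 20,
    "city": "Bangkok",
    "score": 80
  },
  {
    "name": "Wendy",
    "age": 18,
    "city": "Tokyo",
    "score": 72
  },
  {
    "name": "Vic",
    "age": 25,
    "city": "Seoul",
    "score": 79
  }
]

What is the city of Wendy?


Looking up record where name = Wendy
Record index: 1
Field 'city' = Tokyo

ANSWER: Tokyo


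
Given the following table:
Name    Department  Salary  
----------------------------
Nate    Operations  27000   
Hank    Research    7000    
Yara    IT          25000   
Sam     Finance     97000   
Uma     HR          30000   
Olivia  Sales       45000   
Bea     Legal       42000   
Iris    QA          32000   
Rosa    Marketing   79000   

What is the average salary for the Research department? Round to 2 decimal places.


Research department members:
  Hank: 7000
Sum = 7000
Count = 1
Average = 7000 / 1 = 7000.00

ANSWER: 7000.00


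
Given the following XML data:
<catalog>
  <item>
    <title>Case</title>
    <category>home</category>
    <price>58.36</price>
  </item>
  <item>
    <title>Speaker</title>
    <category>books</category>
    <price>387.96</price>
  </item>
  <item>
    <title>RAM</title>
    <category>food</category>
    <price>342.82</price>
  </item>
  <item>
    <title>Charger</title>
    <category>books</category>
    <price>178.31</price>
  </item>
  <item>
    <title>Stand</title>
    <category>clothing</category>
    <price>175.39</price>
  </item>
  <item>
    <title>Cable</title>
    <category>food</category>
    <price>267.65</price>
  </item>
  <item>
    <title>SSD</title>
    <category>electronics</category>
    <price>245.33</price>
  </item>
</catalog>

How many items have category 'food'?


Scanning <item> elements for <category>food</category>:
  Item 3: RAM -> MATCH
  Item 6: Cable -> MATCH
Count: 2

ANSWER: 2


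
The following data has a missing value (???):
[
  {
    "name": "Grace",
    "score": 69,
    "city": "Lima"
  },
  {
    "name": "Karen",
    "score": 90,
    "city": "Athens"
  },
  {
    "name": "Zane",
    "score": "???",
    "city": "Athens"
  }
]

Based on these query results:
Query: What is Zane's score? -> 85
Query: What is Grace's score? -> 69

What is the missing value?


The missing value is Zane's score
From query: Zane's score = 85

ANSWER: 85


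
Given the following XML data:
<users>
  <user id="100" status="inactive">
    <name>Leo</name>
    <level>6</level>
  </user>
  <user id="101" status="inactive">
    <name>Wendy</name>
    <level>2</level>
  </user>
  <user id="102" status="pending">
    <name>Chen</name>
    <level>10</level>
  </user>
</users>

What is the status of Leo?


Finding user with name = Leo
user id="100" status="inactive"

ANSWER: inactive


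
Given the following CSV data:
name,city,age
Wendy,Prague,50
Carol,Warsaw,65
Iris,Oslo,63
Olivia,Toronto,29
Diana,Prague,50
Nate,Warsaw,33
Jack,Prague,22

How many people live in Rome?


Scanning city column for 'Rome':
Total matches: 0

ANSWER: 0


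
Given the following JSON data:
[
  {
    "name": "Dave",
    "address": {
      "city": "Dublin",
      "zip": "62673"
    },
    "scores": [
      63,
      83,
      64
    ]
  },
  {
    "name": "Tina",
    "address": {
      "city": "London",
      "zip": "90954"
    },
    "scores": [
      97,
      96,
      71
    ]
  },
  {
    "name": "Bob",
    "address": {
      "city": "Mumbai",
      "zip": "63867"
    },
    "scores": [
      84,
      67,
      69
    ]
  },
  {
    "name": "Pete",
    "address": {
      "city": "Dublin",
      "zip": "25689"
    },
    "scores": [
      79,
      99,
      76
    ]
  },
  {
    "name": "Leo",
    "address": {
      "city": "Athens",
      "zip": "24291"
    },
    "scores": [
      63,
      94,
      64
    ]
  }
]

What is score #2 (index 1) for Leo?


Path: records[4].scores[1]
Value: 94

ANSWER: 94


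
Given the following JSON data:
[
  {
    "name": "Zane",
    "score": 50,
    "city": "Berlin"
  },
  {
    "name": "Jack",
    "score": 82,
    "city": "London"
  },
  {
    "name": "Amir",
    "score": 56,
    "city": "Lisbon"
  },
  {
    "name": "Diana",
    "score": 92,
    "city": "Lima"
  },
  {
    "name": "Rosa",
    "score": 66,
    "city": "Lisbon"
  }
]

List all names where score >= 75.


Filtering records where score >= 75:
  Zane (score=50) -> no
  Jack (score=82) -> YES
  Amir (score=56) -> no
  Diana (score=92) -> YES
  Rosa (score=66) -> no


ANSWER: Jack, Diana


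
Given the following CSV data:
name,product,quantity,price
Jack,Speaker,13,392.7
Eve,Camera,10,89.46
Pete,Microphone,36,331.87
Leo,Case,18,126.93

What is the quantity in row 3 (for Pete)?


Row 3: Pete
Column 'quantity' = 36

ANSWER: 36


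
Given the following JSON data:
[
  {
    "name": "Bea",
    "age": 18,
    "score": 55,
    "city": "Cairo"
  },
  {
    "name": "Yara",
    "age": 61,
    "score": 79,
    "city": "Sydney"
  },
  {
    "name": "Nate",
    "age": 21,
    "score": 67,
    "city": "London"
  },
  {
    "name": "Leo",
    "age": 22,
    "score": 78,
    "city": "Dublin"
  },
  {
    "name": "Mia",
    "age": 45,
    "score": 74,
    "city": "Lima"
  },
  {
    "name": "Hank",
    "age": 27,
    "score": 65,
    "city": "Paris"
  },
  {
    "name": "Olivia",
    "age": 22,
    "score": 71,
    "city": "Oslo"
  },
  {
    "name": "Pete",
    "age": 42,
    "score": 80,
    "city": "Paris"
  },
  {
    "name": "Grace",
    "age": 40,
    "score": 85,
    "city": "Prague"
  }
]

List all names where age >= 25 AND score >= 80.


Checking both conditions:
  Bea (age=18, score=55) -> no
  Yara (age=61, score=79) -> no
  Nate (age=21, score=67) -> no
  Leo (age=22, score=78) -> no
  Mia (age=45, score=74) -> no
  Hank (age=27, score=65) -> no
  Olivia (age=22, score=71) -> no
  Pete (age=42, score=80) -> YES
  Grace (age=40, score=85) -> YES


ANSWER: Pete, Grace


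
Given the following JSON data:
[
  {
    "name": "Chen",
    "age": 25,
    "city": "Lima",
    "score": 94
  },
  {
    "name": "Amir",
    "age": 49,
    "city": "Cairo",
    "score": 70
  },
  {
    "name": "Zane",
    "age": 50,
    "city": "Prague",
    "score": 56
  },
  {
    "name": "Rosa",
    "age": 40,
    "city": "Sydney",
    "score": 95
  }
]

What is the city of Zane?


Looking up record where name = Zane
Record index: 2
Field 'city' = Prague

ANSWER: Prague


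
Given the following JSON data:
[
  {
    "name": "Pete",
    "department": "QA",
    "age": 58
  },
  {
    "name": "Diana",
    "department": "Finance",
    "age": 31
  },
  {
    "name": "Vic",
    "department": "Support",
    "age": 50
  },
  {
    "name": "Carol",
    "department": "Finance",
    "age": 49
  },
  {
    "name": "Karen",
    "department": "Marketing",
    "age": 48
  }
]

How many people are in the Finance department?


Scanning records for department = Finance
  Record 1: Diana
  Record 3: Carol
Count: 2

ANSWER: 2


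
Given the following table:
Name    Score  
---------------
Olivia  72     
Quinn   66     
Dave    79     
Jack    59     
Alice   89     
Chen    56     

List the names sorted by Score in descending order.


Sorting by Score (descending):
  Alice: 89
  Dave: 79
  Olivia: 72
  Quinn: 66
  Jack: 59
  Chen: 56


ANSWER: Alice, Dave, Olivia, Quinn, Jack, Chen


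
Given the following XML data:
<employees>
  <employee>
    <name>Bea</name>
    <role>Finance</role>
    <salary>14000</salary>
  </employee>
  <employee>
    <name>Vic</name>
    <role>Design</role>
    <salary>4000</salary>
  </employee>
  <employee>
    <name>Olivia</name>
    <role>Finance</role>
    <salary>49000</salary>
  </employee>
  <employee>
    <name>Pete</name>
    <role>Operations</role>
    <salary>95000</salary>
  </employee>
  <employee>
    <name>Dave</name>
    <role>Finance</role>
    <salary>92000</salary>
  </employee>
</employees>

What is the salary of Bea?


Searching for <employee> with <name>Bea</name>
Found at position 1
<salary>14000</salary>

ANSWER: 14000


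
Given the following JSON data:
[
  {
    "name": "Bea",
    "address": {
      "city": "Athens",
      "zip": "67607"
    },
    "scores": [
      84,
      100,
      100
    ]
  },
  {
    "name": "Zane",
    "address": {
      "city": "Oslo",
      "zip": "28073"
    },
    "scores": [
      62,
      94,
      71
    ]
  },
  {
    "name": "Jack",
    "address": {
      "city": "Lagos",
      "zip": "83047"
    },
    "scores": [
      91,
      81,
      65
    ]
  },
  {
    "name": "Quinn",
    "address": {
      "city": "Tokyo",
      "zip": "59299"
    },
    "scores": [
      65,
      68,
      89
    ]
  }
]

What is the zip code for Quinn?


Path: records[3].address.zip
Value: 59299

ANSWER: 59299


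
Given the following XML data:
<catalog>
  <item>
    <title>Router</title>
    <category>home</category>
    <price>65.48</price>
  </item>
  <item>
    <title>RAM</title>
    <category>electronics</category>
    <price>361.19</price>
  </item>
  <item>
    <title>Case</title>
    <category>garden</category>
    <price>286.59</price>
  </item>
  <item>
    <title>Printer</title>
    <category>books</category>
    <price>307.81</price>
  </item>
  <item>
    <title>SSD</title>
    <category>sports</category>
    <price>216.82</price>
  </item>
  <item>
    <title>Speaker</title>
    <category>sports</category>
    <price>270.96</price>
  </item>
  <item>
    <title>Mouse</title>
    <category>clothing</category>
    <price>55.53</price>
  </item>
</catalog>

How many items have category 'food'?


Scanning <item> elements for <category>food</category>:
Count: 0

ANSWER: 0


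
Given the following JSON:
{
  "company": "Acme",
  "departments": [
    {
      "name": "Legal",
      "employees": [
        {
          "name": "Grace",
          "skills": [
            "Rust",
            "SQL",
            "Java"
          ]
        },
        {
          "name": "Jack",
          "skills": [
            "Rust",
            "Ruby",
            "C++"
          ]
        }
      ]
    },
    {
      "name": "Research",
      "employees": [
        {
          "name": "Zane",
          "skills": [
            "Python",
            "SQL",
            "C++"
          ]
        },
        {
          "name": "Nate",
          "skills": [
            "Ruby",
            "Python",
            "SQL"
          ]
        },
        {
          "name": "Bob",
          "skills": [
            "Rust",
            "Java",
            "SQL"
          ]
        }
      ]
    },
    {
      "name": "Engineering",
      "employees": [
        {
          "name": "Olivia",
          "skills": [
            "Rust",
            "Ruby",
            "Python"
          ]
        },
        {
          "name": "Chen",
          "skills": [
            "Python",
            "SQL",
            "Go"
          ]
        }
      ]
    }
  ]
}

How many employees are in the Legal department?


Path: departments[0].employees
Count: 2

ANSWER: 2


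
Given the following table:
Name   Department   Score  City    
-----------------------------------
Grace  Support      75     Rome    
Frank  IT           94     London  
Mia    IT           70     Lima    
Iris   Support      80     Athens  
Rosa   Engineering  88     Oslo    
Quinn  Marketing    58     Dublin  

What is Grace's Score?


Row 1: Grace
Score = 75

ANSWER: 75


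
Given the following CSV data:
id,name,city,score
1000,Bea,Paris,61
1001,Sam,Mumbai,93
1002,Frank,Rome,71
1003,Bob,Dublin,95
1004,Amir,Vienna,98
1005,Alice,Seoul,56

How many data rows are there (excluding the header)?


Counting rows (excluding header):
Header: id,name,city,score
Data rows: 6

ANSWER: 6


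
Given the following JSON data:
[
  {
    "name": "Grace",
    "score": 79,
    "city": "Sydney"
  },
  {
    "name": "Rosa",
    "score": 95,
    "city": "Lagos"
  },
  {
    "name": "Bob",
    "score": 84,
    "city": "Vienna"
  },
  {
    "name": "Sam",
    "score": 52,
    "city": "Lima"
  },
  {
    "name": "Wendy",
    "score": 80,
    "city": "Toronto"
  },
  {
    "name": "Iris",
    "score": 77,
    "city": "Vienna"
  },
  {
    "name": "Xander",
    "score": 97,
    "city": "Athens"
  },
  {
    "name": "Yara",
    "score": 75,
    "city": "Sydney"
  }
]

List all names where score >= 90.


Filtering records where score >= 90:
  Grace (score=79) -> no
  Rosa (score=95) -> YES
  Bob (score=84) -> no
  Sam (score=52) -> no
  Wendy (score=80) -> no
  Iris (score=77) -> no
  Xander (score=97) -> YES
  Yara (score=75) -> no


ANSWER: Rosa, Xander


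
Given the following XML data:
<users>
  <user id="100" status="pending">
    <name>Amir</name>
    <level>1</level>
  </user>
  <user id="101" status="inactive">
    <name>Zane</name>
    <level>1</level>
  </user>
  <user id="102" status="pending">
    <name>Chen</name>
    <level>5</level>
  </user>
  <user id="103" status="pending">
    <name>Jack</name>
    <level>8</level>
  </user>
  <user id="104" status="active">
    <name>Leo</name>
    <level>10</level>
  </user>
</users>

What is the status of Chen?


Finding user with name = Chen
user id="102" status="pending"

ANSWER: pending


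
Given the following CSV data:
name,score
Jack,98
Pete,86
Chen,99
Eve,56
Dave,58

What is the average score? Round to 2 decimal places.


Scores: 98, 86, 99, 56, 58
Sum = 397
Count = 5
Average = 397 / 5 = 79.40

ANSWER: 79.40


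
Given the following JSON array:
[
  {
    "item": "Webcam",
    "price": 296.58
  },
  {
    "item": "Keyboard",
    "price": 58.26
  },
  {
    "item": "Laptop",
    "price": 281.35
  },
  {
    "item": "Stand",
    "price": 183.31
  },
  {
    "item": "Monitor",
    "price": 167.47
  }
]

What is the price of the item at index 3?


Array index 3 -> Stand
price = 183.31

ANSWER: 183.31


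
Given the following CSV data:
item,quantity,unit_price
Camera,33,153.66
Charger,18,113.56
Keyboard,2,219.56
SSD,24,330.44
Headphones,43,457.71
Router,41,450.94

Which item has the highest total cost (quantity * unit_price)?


Computing row totals:
  Camera: 5070.78
  Charger: 2044.08
  Keyboard: 439.12
  SSD: 7930.56
  Headphones: 19681.53
  Router: 18488.54
Maximum: Headphones (19681.53)

ANSWER: Headphones


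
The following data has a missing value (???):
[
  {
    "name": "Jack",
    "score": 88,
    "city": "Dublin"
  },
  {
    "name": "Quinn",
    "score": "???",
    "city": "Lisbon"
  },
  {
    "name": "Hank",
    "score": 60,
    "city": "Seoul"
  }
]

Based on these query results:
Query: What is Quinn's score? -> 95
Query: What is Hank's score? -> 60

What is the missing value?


The missing value is Quinn's score
From query: Quinn's score = 95

ANSWER: 95


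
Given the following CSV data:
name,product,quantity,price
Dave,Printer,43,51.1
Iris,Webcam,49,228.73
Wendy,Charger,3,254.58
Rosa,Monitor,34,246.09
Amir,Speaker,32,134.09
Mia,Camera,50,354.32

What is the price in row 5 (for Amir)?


Row 5: Amir
Column 'price' = 134.09

ANSWER: 134.09


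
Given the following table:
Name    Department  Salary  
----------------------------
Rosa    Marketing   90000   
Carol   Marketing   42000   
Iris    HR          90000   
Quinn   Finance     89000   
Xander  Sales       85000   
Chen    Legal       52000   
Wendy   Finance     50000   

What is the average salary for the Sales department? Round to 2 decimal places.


Sales department members:
  Xander: 85000
Sum = 85000
Count = 1
Average = 85000 / 1 = 85000.00

ANSWER: 85000.00


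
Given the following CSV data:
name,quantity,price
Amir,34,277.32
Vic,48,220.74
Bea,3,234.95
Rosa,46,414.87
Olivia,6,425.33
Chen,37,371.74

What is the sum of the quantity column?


Values in 'quantity' column:
  Row 1: 34
  Row 2: 48
  Row 3: 3
  Row 4: 46
  Row 5: 6
  Row 6: 37
Sum = 34 + 48 + 3 + 46 + 6 + 37 = 174

ANSWER: 174


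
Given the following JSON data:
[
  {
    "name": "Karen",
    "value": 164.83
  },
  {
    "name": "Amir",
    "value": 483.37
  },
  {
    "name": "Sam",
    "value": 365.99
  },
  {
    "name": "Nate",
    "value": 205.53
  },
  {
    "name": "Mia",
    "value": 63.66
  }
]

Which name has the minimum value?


Comparing values:
  Karen: 164.83
  Amir: 483.37
  Sam: 365.99
  Nate: 205.53
  Mia: 63.66
Minimum: Mia (63.66)

ANSWER: Mia


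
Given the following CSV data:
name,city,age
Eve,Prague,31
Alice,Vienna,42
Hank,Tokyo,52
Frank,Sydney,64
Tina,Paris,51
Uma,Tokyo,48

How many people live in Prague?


Scanning city column for 'Prague':
  Row 1: Eve -> MATCH
Total matches: 1

ANSWER: 1


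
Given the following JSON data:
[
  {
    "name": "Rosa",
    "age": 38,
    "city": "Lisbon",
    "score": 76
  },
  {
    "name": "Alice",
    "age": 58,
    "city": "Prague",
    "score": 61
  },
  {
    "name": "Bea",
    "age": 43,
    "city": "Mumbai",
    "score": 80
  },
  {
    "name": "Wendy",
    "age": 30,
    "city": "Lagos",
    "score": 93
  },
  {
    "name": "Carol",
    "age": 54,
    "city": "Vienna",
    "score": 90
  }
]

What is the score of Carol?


Looking up record where name = Carol
Record index: 4
Field 'score' = 90

ANSWER: 90


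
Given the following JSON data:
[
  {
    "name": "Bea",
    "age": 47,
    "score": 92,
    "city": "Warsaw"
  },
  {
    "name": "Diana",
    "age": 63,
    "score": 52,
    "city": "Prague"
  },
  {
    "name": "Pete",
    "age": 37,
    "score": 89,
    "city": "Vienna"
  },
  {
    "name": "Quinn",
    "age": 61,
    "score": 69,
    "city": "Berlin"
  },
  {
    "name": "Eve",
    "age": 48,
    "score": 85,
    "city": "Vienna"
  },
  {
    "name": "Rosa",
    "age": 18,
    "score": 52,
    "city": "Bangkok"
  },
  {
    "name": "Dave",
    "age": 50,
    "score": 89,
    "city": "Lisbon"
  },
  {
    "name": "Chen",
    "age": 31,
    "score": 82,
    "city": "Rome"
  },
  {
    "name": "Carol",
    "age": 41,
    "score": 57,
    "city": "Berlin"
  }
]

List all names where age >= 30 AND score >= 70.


Checking both conditions:
  Bea (age=47, score=92) -> YES
  Diana (age=63, score=52) -> no
  Pete (age=37, score=89) -> YES
  Quinn (age=61, score=69) -> no
  Eve (age=48, score=85) -> YES
  Rosa (age=18, score=52) -> no
  Dave (age=50, score=89) -> YES
  Chen (age=31, score=82) -> YES
  Carol (age=41, score=57) -> no


ANSWER: Bea, Pete, Eve, Dave, Chen


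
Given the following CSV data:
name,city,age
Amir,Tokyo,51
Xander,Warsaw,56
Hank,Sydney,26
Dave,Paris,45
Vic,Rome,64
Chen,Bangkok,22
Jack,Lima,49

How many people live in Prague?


Scanning city column for 'Prague':
Total matches: 0

ANSWER: 0


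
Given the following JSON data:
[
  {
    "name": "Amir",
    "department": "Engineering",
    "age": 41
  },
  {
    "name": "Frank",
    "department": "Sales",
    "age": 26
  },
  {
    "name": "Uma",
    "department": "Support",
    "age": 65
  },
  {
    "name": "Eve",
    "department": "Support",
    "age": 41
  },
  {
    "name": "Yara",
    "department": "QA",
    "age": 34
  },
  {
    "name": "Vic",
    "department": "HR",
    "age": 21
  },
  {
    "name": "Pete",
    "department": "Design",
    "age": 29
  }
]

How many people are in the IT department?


Scanning records for department = IT
  No matches found
Count: 0

ANSWER: 0


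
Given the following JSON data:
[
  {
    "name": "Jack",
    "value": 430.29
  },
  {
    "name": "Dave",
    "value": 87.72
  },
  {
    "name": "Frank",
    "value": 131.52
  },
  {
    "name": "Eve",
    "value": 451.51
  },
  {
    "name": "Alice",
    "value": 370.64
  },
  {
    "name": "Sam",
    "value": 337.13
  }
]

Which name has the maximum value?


Comparing values:
  Jack: 430.29
  Dave: 87.72
  Frank: 131.52
  Eve: 451.51
  Alice: 370.64
  Sam: 337.13
Maximum: Eve (451.51)

ANSWER: Eve


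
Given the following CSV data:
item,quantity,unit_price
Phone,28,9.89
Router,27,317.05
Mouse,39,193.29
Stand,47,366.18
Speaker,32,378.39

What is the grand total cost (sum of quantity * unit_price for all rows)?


Computing row totals:
  Phone: 28 * 9.89 = 276.92
  Router: 27 * 317.05 = 8560.35
  Mouse: 39 * 193.29 = 7538.31
  Stand: 47 * 366.18 = 17210.46
  Speaker: 32 * 378.39 = 12108.48
Grand total = 276.92 + 8560.35 + 7538.31 + 17210.46 + 12108.48 = 45694.52

ANSWER: 45694.52


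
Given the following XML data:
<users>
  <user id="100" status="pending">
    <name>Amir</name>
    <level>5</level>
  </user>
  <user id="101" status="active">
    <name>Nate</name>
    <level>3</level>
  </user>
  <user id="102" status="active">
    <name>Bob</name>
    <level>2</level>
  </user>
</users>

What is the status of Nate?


Finding user with name = Nate
user id="101" status="active"

ANSWER: active


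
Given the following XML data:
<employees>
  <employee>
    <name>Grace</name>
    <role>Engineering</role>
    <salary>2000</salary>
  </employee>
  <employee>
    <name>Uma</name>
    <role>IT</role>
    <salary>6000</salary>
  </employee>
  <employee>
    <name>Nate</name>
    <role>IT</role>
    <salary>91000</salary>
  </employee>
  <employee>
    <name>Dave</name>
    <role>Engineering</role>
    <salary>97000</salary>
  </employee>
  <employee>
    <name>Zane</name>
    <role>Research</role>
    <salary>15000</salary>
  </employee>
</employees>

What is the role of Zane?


Searching for <employee> with <name>Zane</name>
Found at position 5
<role>Research</role>

ANSWER: Research


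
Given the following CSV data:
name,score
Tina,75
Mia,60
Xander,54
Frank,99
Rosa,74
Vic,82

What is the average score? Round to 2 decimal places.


Scores: 75, 60, 54, 99, 74, 82
Sum = 444
Count = 6
Average = 444 / 6 = 74.00

ANSWER: 74.00


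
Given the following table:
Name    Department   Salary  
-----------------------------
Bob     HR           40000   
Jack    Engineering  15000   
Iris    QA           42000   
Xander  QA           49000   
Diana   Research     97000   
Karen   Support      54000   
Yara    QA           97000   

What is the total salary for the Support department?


Support department members:
  Karen: 54000
Total = 54000 = 54000

ANSWER: 54000


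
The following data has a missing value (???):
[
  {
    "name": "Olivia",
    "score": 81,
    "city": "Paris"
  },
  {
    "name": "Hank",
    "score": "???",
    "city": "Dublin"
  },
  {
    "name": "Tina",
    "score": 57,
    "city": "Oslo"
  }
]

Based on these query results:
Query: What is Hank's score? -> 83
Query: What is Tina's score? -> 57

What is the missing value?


The missing value is Hank's score
From query: Hank's score = 83

ANSWER: 83


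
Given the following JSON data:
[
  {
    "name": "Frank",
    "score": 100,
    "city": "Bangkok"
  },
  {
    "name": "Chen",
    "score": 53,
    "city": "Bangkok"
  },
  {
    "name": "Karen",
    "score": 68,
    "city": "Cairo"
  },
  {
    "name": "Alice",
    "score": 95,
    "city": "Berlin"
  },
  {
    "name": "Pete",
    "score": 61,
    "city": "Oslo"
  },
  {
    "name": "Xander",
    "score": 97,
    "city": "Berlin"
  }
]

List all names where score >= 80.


Filtering records where score >= 80:
  Frank (score=100) -> YES
  Chen (score=53) -> no
  Karen (score=68) -> no
  Alice (score=95) -> YES
  Pete (score=61) -> no
  Xander (score=97) -> YES


ANSWER: Frank, Alice, Xander


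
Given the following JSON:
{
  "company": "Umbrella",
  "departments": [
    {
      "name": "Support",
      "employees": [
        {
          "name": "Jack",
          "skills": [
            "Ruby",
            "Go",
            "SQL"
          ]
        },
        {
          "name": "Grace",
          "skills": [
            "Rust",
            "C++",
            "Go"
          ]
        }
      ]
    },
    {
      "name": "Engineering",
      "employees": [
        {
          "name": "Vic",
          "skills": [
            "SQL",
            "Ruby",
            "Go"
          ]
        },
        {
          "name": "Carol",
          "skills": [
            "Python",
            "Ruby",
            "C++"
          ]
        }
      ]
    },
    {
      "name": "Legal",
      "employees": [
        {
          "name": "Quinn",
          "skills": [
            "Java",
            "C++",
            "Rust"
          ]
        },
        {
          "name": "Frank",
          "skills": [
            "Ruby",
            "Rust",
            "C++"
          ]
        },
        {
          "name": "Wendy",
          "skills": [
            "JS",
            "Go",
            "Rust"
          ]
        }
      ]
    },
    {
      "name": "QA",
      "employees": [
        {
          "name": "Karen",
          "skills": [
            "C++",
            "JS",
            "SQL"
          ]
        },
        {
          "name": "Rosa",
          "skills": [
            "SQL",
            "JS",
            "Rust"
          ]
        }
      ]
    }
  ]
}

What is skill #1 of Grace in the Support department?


Path: departments[0].employees[1].skills[0]
Value: Rust

ANSWER: Rust


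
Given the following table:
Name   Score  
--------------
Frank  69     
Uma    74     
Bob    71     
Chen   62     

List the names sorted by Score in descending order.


Sorting by Score (descending):
  Uma: 74
  Bob: 71
  Frank: 69
  Chen: 62


ANSWER: Uma, Bob, Frank, Chen


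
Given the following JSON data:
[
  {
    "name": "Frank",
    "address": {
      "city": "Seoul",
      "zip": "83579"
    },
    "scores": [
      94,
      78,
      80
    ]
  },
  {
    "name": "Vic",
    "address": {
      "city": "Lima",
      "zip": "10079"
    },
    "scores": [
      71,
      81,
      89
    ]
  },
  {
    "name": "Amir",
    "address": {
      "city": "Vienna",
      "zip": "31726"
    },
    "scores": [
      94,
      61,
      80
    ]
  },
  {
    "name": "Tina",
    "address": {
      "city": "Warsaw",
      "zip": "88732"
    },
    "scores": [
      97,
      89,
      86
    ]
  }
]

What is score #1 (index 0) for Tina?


Path: records[3].scores[0]
Value: 97

ANSWER: 97


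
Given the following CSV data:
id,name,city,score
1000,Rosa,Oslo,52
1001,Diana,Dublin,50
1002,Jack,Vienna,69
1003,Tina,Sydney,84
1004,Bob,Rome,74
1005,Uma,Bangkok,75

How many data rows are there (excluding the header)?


Counting rows (excluding header):
Header: id,name,city,score
Data rows: 6

ANSWER: 6


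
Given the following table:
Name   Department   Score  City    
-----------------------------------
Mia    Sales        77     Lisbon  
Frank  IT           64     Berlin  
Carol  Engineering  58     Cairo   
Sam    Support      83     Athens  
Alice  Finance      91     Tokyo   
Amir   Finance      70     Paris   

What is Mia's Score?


Row 1: Mia
Score = 77

ANSWER: 77


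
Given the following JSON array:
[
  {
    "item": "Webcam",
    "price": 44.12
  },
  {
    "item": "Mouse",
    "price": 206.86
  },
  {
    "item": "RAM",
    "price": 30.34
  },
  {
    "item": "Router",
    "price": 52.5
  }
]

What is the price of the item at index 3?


Array index 3 -> Router
price = 52.5

ANSWER: 52.5
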